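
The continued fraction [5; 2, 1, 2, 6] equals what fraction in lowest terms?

274/51

Using pₖ = aₖpₖ₋₁ + pₖ₋₂ and qₖ = aₖqₖ₋₁ + qₖ₋₂:
  k=0: a=5, p=5, q=1
  k=1: a=2, p=11, q=2
  k=2: a=1, p=16, q=3
  k=3: a=2, p=43, q=8
  k=4: a=6, p=274, q=51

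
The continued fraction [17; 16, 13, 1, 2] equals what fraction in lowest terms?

Using pₖ = aₖpₖ₋₁ + pₖ₋₂ and qₖ = aₖqₖ₋₁ + qₖ₋₂:
  k=0: a=17, p=17, q=1
  k=1: a=16, p=273, q=16
  k=2: a=13, p=3566, q=209
  k=3: a=1, p=3839, q=225
  k=4: a=2, p=11244, q=659

11244/659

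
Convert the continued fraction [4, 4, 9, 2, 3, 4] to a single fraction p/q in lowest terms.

Fold from the inside: start with 4/1.
  3 + 1/4 = 13/4
  2 + 4/13 = 30/13
  9 + 13/30 = 283/30
  4 + 30/283 = 1162/283
  4 + 283/1162 = 4931/1162

4931/1162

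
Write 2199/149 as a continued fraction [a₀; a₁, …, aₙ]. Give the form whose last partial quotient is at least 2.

2199 = 14×149 + 113
149 = 1×113 + 36
113 = 3×36 + 5
36 = 7×5 + 1
5 = 5×1 + 0  (stop)
So 2199/149 = [14; 1, 3, 7, 5].

[14; 1, 3, 7, 5]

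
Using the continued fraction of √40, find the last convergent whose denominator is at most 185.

√40 = [6; 3, 12, …] (period length 2).
Convergents:
  p_0/q_0 = 6/1
  p_1/q_1 = 19/3
  p_2/q_2 = 234/37
  p_3/q_3 = 721/114
  p_4/q_4 = 8886/1405
q_3 = 114 ≤ 185 < 1405 = q_4, so the answer is 721/114.

721/114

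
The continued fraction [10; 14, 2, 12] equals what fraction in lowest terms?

3645/362

Using pₖ = aₖpₖ₋₁ + pₖ₋₂ and qₖ = aₖqₖ₋₁ + qₖ₋₂:
  k=0: a=10, p=10, q=1
  k=1: a=14, p=141, q=14
  k=2: a=2, p=292, q=29
  k=3: a=12, p=3645, q=362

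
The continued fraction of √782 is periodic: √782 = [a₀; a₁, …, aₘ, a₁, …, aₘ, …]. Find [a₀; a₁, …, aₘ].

[27; 1, 26, 1, 54]

a₀ = ⌊√782⌋ = 27.
With m₀=0, d₀=1 and mₖ₊₁ = dₖaₖ − mₖ, dₖ₊₁ = (n − mₖ₊₁²)/dₖ, aₖ₊₁ = ⌊(a₀+mₖ₊₁)/dₖ₊₁⌋:
  k=1: m=27, d=53, a=1
  k=2: m=26, d=2, a=26
  k=3: m=26, d=53, a=1
  k=4: m=27, d=1, a=54
d=1 and a=2a₀=54 at k=4, so the next step gives (m, d) = (27, 53) again — its k=1 value — and the period has length 4.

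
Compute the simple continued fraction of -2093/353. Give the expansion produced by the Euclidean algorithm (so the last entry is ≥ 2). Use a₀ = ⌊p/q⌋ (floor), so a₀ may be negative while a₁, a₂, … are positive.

[-6; 14, 8, 3]

-2093 = -6*353 + 25
353 = 14*25 + 3
25 = 8*3 + 1
3 = 3*1 + 0  (stop)
So -2093/353 = [-6; 14, 8, 3].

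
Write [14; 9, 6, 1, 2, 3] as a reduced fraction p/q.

Using pₖ = aₖpₖ₋₁ + pₖ₋₂ and qₖ = aₖqₖ₋₁ + qₖ₋₂:
  k=0: a=14, p=14, q=1
  k=1: a=9, p=127, q=9
  k=2: a=6, p=776, q=55
  k=3: a=1, p=903, q=64
  k=4: a=2, p=2582, q=183
  k=5: a=3, p=8649, q=613

8649/613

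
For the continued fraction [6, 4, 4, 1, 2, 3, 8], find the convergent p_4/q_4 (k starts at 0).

Using pₖ = aₖpₖ₋₁ + pₖ₋₂, qₖ = aₖqₖ₋₁ + qₖ₋₂ (with p₋₁=1, p₋₂=0, q₋₁=0, q₋₂=1):
  k=0: a=6, p=6, q=1
  k=1: a=4, p=25, q=4
  k=2: a=4, p=106, q=17
  k=3: a=1, p=131, q=21
  k=4: a=2, p=368, q=59

368/59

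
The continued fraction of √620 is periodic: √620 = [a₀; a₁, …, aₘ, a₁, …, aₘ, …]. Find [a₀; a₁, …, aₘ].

a₀ = ⌊√620⌋ = 24.
With m₀=0, d₀=1 and mₖ₊₁ = dₖaₖ − mₖ, dₖ₊₁ = (n − mₖ₊₁²)/dₖ, aₖ₊₁ = ⌊(a₀+mₖ₊₁)/dₖ₊₁⌋:
  k=1: m=24, d=44, a=1
  k=2: m=20, d=5, a=8
  k=3: m=20, d=44, a=1
  k=4: m=24, d=1, a=48
d=1 and a=2a₀=48 at k=4, so the next step gives (m, d) = (24, 44) again — its k=1 value — and the period has length 4.

[24; 1, 8, 1, 48]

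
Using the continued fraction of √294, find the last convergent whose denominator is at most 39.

583/34

√294 = [17; 6, 1, 4, 1, 6, 34, …] (period length 6).
Convergents:
  p_0/q_0 = 17/1
  p_1/q_1 = 103/6
  p_2/q_2 = 120/7
  p_3/q_3 = 583/34
  p_4/q_4 = 703/41
q_3 = 34 ≤ 39 < 41 = q_4, so the answer is 583/34.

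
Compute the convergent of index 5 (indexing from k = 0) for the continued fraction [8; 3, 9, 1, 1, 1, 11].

749/90

Using pₖ = aₖpₖ₋₁ + pₖ₋₂, qₖ = aₖqₖ₋₁ + qₖ₋₂ (with p₋₁=1, p₋₂=0, q₋₁=0, q₋₂=1):
  k=0: a=8, p=8, q=1
  k=1: a=3, p=25, q=3
  k=2: a=9, p=233, q=28
  k=3: a=1, p=258, q=31
  k=4: a=1, p=491, q=59
  k=5: a=1, p=749, q=90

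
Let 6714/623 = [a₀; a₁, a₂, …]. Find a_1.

6714 = 10·623 + 484   →  a_0 = 10
623 = 1·484 + 139   →  a_1 = 1

1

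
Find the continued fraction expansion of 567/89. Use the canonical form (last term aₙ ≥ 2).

567 = 6×89 + 33
89 = 2×33 + 23
33 = 1×23 + 10
23 = 2×10 + 3
10 = 3×3 + 1
3 = 3×1 + 0  (stop)
So 567/89 = [6; 2, 1, 2, 3, 3].

[6; 2, 1, 2, 3, 3]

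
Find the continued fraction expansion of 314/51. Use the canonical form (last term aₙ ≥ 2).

314 = 6×51 + 8
51 = 6×8 + 3
8 = 2×3 + 2
3 = 1×2 + 1
2 = 2×1 + 0  (stop)
So 314/51 = [6; 6, 2, 1, 2].

[6; 6, 2, 1, 2]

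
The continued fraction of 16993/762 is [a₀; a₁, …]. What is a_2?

16993 = 22·762 + 229   →  a_0 = 22
762 = 3·229 + 75   →  a_1 = 3
229 = 3·75 + 4   →  a_2 = 3

3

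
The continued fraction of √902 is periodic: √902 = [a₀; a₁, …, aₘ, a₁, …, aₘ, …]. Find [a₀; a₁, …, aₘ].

a₀ = ⌊√902⌋ = 30.

[30; 30, 60]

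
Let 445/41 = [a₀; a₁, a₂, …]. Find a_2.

5

445 = 10·41 + 35   →  a_0 = 10
41 = 1·35 + 6   →  a_1 = 1
35 = 5·6 + 5   →  a_2 = 5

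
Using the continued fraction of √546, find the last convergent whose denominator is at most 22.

√546 = [23; 2, 1, 2, 1, 2, 46, …] (period length 6).
Convergents:
  p_0/q_0 = 23/1
  p_1/q_1 = 47/2
  p_2/q_2 = 70/3
  p_3/q_3 = 187/8
  p_4/q_4 = 257/11
  p_5/q_5 = 701/30
q_4 = 11 ≤ 22 < 30 = q_5, so the answer is 257/11.

257/11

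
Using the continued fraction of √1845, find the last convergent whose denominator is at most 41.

√1845 = [42; 1, 20, 2, 20, 1, 84, …] (period length 6).
Convergents:
  p_0/q_0 = 42/1
  p_1/q_1 = 43/1
  p_2/q_2 = 902/21
  p_3/q_3 = 1847/43
q_2 = 21 ≤ 41 < 43 = q_3, so the answer is 902/21.

902/21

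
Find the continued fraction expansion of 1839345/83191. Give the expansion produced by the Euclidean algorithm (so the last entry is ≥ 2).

1839345 = 22×83191 + 9143
83191 = 9×9143 + 904
9143 = 10×904 + 103
904 = 8×103 + 80
103 = 1×80 + 23
80 = 3×23 + 11
23 = 2×11 + 1
11 = 11×1 + 0  (stop)
So 1839345/83191 = [22; 9, 10, 8, 1, 3, 2, 11].

[22; 9, 10, 8, 1, 3, 2, 11]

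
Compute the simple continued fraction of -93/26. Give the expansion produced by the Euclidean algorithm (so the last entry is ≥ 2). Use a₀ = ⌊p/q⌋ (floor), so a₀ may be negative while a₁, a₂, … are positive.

-93 = -4*26 + 11
26 = 2*11 + 4
11 = 2*4 + 3
4 = 1*3 + 1
3 = 3*1 + 0  (stop)
So -93/26 = [-4; 2, 2, 1, 3].

[-4; 2, 2, 1, 3]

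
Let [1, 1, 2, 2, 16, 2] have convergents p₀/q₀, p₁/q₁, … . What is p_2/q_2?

5/3

Using pₖ = aₖpₖ₋₁ + pₖ₋₂, qₖ = aₖqₖ₋₁ + qₖ₋₂ (with p₋₁=1, p₋₂=0, q₋₁=0, q₋₂=1):
  k=0: a=1, p=1, q=1
  k=1: a=1, p=2, q=1
  k=2: a=2, p=5, q=3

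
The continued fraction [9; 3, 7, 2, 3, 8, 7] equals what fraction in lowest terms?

Fold from the inside: start with 7/1.
  8 + 1/7 = 57/7
  3 + 7/57 = 178/57
  2 + 57/178 = 413/178
  7 + 178/413 = 3069/413
  3 + 413/3069 = 9620/3069
  9 + 3069/9620 = 89649/9620

89649/9620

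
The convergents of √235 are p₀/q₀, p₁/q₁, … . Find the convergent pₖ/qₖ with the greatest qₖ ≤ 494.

4231/276

√235 = [15; 3, 30, …] (period length 2).
Convergents:
  p_0/q_0 = 15/1
  p_1/q_1 = 46/3
  p_2/q_2 = 1395/91
  p_3/q_3 = 4231/276
  p_4/q_4 = 128325/8371
q_3 = 276 ≤ 494 < 8371 = q_4, so the answer is 4231/276.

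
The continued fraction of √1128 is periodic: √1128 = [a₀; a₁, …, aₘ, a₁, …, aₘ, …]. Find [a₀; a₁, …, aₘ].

[33; 1, 1, 2, 2, 2, 1, 1, 66]

a₀ = ⌊√1128⌋ = 33.
With m₀=0, d₀=1 and mₖ₊₁ = dₖaₖ − mₖ, dₖ₊₁ = (n − mₖ₊₁²)/dₖ, aₖ₊₁ = ⌊(a₀+mₖ₊₁)/dₖ₊₁⌋:
  k=1: m=33, d=39, a=1
  k=2: m=6, d=28, a=1
  k=3: m=22, d=23, a=2
  k=4: m=24, d=24, a=2
  k=5: m=24, d=23, a=2
  k=6: m=22, d=28, a=1
  k=7: m=6, d=39, a=1
  k=8: m=33, d=1, a=66
d=1 and a=2a₀=66 at k=8, so the next step gives (m, d) = (33, 39) again — its k=1 value — and the period has length 8.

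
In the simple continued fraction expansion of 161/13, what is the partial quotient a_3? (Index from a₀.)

1

161 = 12·13 + 5   →  a_0 = 12
13 = 2·5 + 3   →  a_1 = 2
5 = 1·3 + 2   →  a_2 = 1
3 = 1·2 + 1   →  a_3 = 1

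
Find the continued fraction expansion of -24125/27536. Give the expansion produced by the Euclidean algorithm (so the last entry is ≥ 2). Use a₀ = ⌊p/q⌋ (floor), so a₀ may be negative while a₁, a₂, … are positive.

-24125 = -1·27536 + 3411
27536 = 8·3411 + 248
3411 = 13·248 + 187
248 = 1·187 + 61
187 = 3·61 + 4
61 = 15·4 + 1
4 = 4·1 + 0  (stop)
So -24125/27536 = [-1; 8, 13, 1, 3, 15, 4].

[-1; 8, 13, 1, 3, 15, 4]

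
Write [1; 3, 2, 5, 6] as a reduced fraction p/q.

303/235

Using pₖ = aₖpₖ₋₁ + pₖ₋₂ and qₖ = aₖqₖ₋₁ + qₖ₋₂:
  k=0: a=1, p=1, q=1
  k=1: a=3, p=4, q=3
  k=2: a=2, p=9, q=7
  k=3: a=5, p=49, q=38
  k=4: a=6, p=303, q=235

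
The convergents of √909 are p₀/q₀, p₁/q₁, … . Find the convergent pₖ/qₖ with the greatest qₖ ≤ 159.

√909 = [30; 6, 1, 2, 6, 2, 1, 6, 60, …] (period length 8).
Convergents:
  p_0/q_0 = 30/1
  p_1/q_1 = 181/6
  p_2/q_2 = 211/7
  p_3/q_3 = 603/20
  p_4/q_4 = 3829/127
  p_5/q_5 = 8261/274
q_4 = 127 ≤ 159 < 274 = q_5, so the answer is 3829/127.

3829/127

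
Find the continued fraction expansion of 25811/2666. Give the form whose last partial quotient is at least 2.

25811 = 9·2666 + 1817
2666 = 1·1817 + 849
1817 = 2·849 + 119
849 = 7·119 + 16
119 = 7·16 + 7
16 = 2·7 + 2
7 = 3·2 + 1
2 = 2·1 + 0  (stop)
So 25811/2666 = [9; 1, 2, 7, 7, 2, 3, 2].

[9; 1, 2, 7, 7, 2, 3, 2]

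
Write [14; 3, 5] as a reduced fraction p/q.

229/16

Fold from the inside: start with 5/1.
  3 + 1/5 = 16/5
  14 + 5/16 = 229/16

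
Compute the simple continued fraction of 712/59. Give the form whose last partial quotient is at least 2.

712 = 12·59 + 4
59 = 14·4 + 3
4 = 1·3 + 1
3 = 3·1 + 0  (stop)
So 712/59 = [12; 14, 1, 3].

[12; 14, 1, 3]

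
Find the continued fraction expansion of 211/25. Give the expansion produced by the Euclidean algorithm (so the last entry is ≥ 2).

[8; 2, 3, 1, 2]

211 = 8*25 + 11
25 = 2*11 + 3
11 = 3*3 + 2
3 = 1*2 + 1
2 = 2*1 + 0  (stop)
So 211/25 = [8; 2, 3, 1, 2].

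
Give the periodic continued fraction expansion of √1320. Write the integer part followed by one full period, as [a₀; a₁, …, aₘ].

a₀ = ⌊√1320⌋ = 36.
With m₀=0, d₀=1 and mₖ₊₁ = dₖaₖ − mₖ, dₖ₊₁ = (n − mₖ₊₁²)/dₖ, aₖ₊₁ = ⌊(a₀+mₖ₊₁)/dₖ₊₁⌋:
  k=1: m=36, d=24, a=3
  k=2: m=36, d=1, a=72
d=1 and a=2a₀=72 at k=2, so the next step gives (m, d) = (36, 24) again — its k=1 value — and the period has length 2.

[36; 3, 72]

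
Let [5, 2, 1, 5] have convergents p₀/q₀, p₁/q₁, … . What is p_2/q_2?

16/3

Using pₖ = aₖpₖ₋₁ + pₖ₋₂, qₖ = aₖqₖ₋₁ + qₖ₋₂ (with p₋₁=1, p₋₂=0, q₋₁=0, q₋₂=1):
  k=0: a=5, p=5, q=1
  k=1: a=2, p=11, q=2
  k=2: a=1, p=16, q=3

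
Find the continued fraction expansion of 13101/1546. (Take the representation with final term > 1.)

[8; 2, 9, 6, 6, 2]

13101 = 8*1546 + 733
1546 = 2*733 + 80
733 = 9*80 + 13
80 = 6*13 + 2
13 = 6*2 + 1
2 = 2*1 + 0  (stop)
So 13101/1546 = [8; 2, 9, 6, 6, 2].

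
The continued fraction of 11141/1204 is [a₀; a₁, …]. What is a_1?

3

11141 = 9·1204 + 305   →  a_0 = 9
1204 = 3·305 + 289   →  a_1 = 3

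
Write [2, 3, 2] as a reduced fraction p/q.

Fold from the inside: start with 2/1.
  3 + 1/2 = 7/2
  2 + 2/7 = 16/7

16/7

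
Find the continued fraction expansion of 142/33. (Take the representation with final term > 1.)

142 = 4·33 + 10
33 = 3·10 + 3
10 = 3·3 + 1
3 = 3·1 + 0  (stop)
So 142/33 = [4; 3, 3, 3].

[4; 3, 3, 3]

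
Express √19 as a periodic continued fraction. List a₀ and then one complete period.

a₀ = ⌊√19⌋ = 4.
With m₀=0, d₀=1 and mₖ₊₁ = dₖaₖ − mₖ, dₖ₊₁ = (n − mₖ₊₁²)/dₖ, aₖ₊₁ = ⌊(a₀+mₖ₊₁)/dₖ₊₁⌋:
  k=1: m=4, d=3, a=2
  k=2: m=2, d=5, a=1
  k=3: m=3, d=2, a=3
  k=4: m=3, d=5, a=1
  k=5: m=2, d=3, a=2
  k=6: m=4, d=1, a=8
d=1 and a=2a₀=8 at k=6, so the next step gives (m, d) = (4, 3) again — its k=1 value — and the period has length 6.

[4; 2, 1, 3, 1, 2, 8]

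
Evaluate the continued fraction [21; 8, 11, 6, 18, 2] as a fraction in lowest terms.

427373/20232

Fold from the inside: start with 2/1.
  18 + 1/2 = 37/2
  6 + 2/37 = 224/37
  11 + 37/224 = 2501/224
  8 + 224/2501 = 20232/2501
  21 + 2501/20232 = 427373/20232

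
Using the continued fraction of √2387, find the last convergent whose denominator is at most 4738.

200460/4103

√2387 = [48; 1, 5, 1, 96, …] (period length 4).
Convergents:
  p_0/q_0 = 48/1
  p_1/q_1 = 49/1
  p_2/q_2 = 293/6
  p_3/q_3 = 342/7
  p_4/q_4 = 33125/678
  p_5/q_5 = 33467/685
  p_6/q_6 = 200460/4103
  p_7/q_7 = 233927/4788
q_6 = 4103 ≤ 4738 < 4788 = q_7, so the answer is 200460/4103.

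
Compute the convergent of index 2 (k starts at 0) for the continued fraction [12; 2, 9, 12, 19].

237/19

Using pₖ = aₖpₖ₋₁ + pₖ₋₂, qₖ = aₖqₖ₋₁ + qₖ₋₂ (with p₋₁=1, p₋₂=0, q₋₁=0, q₋₂=1):
  k=0: a=12, p=12, q=1
  k=1: a=2, p=25, q=2
  k=2: a=9, p=237, q=19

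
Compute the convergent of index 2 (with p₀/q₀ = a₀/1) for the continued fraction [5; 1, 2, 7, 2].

17/3

Using pₖ = aₖpₖ₋₁ + pₖ₋₂, qₖ = aₖqₖ₋₁ + qₖ₋₂ (with p₋₁=1, p₋₂=0, q₋₁=0, q₋₂=1):
  k=0: a=5, p=5, q=1
  k=1: a=1, p=6, q=1
  k=2: a=2, p=17, q=3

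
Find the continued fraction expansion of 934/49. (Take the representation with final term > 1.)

934 = 19×49 + 3
49 = 16×3 + 1
3 = 3×1 + 0  (stop)
So 934/49 = [19; 16, 3].

[19; 16, 3]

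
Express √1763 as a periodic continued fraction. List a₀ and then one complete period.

[41; 1, 82]

a₀ = ⌊√1763⌋ = 41.
With m₀=0, d₀=1 and mₖ₊₁ = dₖaₖ − mₖ, dₖ₊₁ = (n − mₖ₊₁²)/dₖ, aₖ₊₁ = ⌊(a₀+mₖ₊₁)/dₖ₊₁⌋:
  k=1: m=41, d=82, a=1
  k=2: m=41, d=1, a=82
d=1 and a=2a₀=82 at k=2, so the next step gives (m, d) = (41, 82) again — its k=1 value — and the period has length 2.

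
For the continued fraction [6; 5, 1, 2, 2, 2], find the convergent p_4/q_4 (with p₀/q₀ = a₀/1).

Using pₖ = aₖpₖ₋₁ + pₖ₋₂, qₖ = aₖqₖ₋₁ + qₖ₋₂ (with p₋₁=1, p₋₂=0, q₋₁=0, q₋₂=1):
  k=0: a=6, p=6, q=1
  k=1: a=5, p=31, q=5
  k=2: a=1, p=37, q=6
  k=3: a=2, p=105, q=17
  k=4: a=2, p=247, q=40

247/40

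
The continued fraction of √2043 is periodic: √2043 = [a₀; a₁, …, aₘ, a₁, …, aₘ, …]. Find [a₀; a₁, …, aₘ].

[45; 5, 90]

a₀ = ⌊√2043⌋ = 45.
With m₀=0, d₀=1 and mₖ₊₁ = dₖaₖ − mₖ, dₖ₊₁ = (n − mₖ₊₁²)/dₖ, aₖ₊₁ = ⌊(a₀+mₖ₊₁)/dₖ₊₁⌋:
  k=1: m=45, d=18, a=5
  k=2: m=45, d=1, a=90
d=1 and a=2a₀=90 at k=2, so the next step gives (m, d) = (45, 18) again — its k=1 value — and the period has length 2.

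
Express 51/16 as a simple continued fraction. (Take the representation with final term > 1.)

[3; 5, 3]

51 = 3*16 + 3
16 = 5*3 + 1
3 = 3*1 + 0  (stop)
So 51/16 = [3; 5, 3].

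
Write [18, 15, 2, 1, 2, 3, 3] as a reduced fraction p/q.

Fold from the inside: start with 3/1.
  3 + 1/3 = 10/3
  2 + 3/10 = 23/10
  1 + 10/23 = 33/23
  2 + 23/33 = 89/33
  15 + 33/89 = 1368/89
  18 + 89/1368 = 24713/1368

24713/1368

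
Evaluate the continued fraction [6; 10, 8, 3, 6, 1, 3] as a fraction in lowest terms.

Fold from the inside: start with 3/1.
  1 + 1/3 = 4/3
  6 + 3/4 = 27/4
  3 + 4/27 = 85/27
  8 + 27/85 = 707/85
  10 + 85/707 = 7155/707
  6 + 707/7155 = 43637/7155

43637/7155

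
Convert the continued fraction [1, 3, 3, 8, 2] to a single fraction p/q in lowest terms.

229/176

Using pₖ = aₖpₖ₋₁ + pₖ₋₂ and qₖ = aₖqₖ₋₁ + qₖ₋₂:
  k=0: a=1, p=1, q=1
  k=1: a=3, p=4, q=3
  k=2: a=3, p=13, q=10
  k=3: a=8, p=108, q=83
  k=4: a=2, p=229, q=176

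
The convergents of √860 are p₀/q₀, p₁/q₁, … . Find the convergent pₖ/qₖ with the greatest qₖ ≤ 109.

√860 = [29; 3, 14, 3, 58, …] (period length 4).
Convergents:
  p_0/q_0 = 29/1
  p_1/q_1 = 88/3
  p_2/q_2 = 1261/43
  p_3/q_3 = 3871/132
q_2 = 43 ≤ 109 < 132 = q_3, so the answer is 1261/43.

1261/43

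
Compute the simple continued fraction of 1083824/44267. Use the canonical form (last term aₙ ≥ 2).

[24; 2, 14, 1, 12, 6, 18]

1083824 = 24*44267 + 21416
44267 = 2*21416 + 1435
21416 = 14*1435 + 1326
1435 = 1*1326 + 109
1326 = 12*109 + 18
109 = 6*18 + 1
18 = 18*1 + 0  (stop)
So 1083824/44267 = [24; 2, 14, 1, 12, 6, 18].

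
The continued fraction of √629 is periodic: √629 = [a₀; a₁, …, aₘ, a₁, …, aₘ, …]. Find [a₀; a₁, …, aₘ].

[25; 12, 1, 1, 12, 50]

a₀ = ⌊√629⌋ = 25.
With m₀=0, d₀=1 and mₖ₊₁ = dₖaₖ − mₖ, dₖ₊₁ = (n − mₖ₊₁²)/dₖ, aₖ₊₁ = ⌊(a₀+mₖ₊₁)/dₖ₊₁⌋:
  k=1: m=25, d=4, a=12
  k=2: m=23, d=25, a=1
  k=3: m=2, d=25, a=1
  k=4: m=23, d=4, a=12
  k=5: m=25, d=1, a=50
d=1 and a=2a₀=50 at k=5, so the next step gives (m, d) = (25, 4) again — its k=1 value — and the period has length 5.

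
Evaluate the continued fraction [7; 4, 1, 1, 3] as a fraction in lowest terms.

Using pₖ = aₖpₖ₋₁ + pₖ₋₂ and qₖ = aₖqₖ₋₁ + qₖ₋₂:
  k=0: a=7, p=7, q=1
  k=1: a=4, p=29, q=4
  k=2: a=1, p=36, q=5
  k=3: a=1, p=65, q=9
  k=4: a=3, p=231, q=32

231/32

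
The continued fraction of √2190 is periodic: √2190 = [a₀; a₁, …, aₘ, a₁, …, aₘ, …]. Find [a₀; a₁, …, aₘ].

[46; 1, 3, 1, 14, 1, 3, 1, 92]

a₀ = ⌊√2190⌋ = 46.
With m₀=0, d₀=1 and mₖ₊₁ = dₖaₖ − mₖ, dₖ₊₁ = (n − mₖ₊₁²)/dₖ, aₖ₊₁ = ⌊(a₀+mₖ₊₁)/dₖ₊₁⌋:
  k=1: m=46, d=74, a=1
  k=2: m=28, d=19, a=3
  k=3: m=29, d=71, a=1
  k=4: m=42, d=6, a=14
  k=5: m=42, d=71, a=1
  k=6: m=29, d=19, a=3
  k=7: m=28, d=74, a=1
  k=8: m=46, d=1, a=92
d=1 and a=2a₀=92 at k=8, so the next step gives (m, d) = (46, 74) again — its k=1 value — and the period has length 8.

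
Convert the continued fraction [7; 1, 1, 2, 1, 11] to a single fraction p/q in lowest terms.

Using pₖ = aₖpₖ₋₁ + pₖ₋₂ and qₖ = aₖqₖ₋₁ + qₖ₋₂:
  k=0: a=7, p=7, q=1
  k=1: a=1, p=8, q=1
  k=2: a=1, p=15, q=2
  k=3: a=2, p=38, q=5
  k=4: a=1, p=53, q=7
  k=5: a=11, p=621, q=82

621/82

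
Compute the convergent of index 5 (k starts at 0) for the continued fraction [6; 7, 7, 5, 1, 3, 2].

Using pₖ = aₖpₖ₋₁ + pₖ₋₂, qₖ = aₖqₖ₋₁ + qₖ₋₂ (with p₋₁=1, p₋₂=0, q₋₁=0, q₋₂=1):
  k=0: a=6, p=6, q=1
  k=1: a=7, p=43, q=7
  k=2: a=7, p=307, q=50
  k=3: a=5, p=1578, q=257
  k=4: a=1, p=1885, q=307
  k=5: a=3, p=7233, q=1178

7233/1178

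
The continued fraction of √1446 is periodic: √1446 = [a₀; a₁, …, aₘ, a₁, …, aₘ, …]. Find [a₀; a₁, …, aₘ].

[38; 38, 76]

a₀ = ⌊√1446⌋ = 38.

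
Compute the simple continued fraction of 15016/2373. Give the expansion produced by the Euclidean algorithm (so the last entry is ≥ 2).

15016 = 6·2373 + 778
2373 = 3·778 + 39
778 = 19·39 + 37
39 = 1·37 + 2
37 = 18·2 + 1
2 = 2·1 + 0  (stop)
So 15016/2373 = [6; 3, 19, 1, 18, 2].

[6; 3, 19, 1, 18, 2]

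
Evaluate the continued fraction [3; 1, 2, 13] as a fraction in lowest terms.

147/40

Using pₖ = aₖpₖ₋₁ + pₖ₋₂ and qₖ = aₖqₖ₋₁ + qₖ₋₂:
  k=0: a=3, p=3, q=1
  k=1: a=1, p=4, q=1
  k=2: a=2, p=11, q=3
  k=3: a=13, p=147, q=40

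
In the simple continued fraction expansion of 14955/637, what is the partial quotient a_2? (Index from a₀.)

10

14955 = 23·637 + 304   →  a_0 = 23
637 = 2·304 + 29   →  a_1 = 2
304 = 10·29 + 14   →  a_2 = 10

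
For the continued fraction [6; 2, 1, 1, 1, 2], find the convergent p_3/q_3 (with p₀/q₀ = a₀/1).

Using pₖ = aₖpₖ₋₁ + pₖ₋₂, qₖ = aₖqₖ₋₁ + qₖ₋₂ (with p₋₁=1, p₋₂=0, q₋₁=0, q₋₂=1):
  k=0: a=6, p=6, q=1
  k=1: a=2, p=13, q=2
  k=2: a=1, p=19, q=3
  k=3: a=1, p=32, q=5

32/5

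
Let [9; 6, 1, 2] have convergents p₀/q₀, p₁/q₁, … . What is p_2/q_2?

Using pₖ = aₖpₖ₋₁ + pₖ₋₂, qₖ = aₖqₖ₋₁ + qₖ₋₂ (with p₋₁=1, p₋₂=0, q₋₁=0, q₋₂=1):
  k=0: a=9, p=9, q=1
  k=1: a=6, p=55, q=6
  k=2: a=1, p=64, q=7

64/7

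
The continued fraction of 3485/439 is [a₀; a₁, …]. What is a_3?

3485 = 7·439 + 412   →  a_0 = 7
439 = 1·412 + 27   →  a_1 = 1
412 = 15·27 + 7   →  a_2 = 15
27 = 3·7 + 6   →  a_3 = 3

3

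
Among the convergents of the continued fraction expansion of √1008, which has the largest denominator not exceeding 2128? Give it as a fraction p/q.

√1008 = [31; 1, 2, 1, 62, …] (period length 4).
Convergents:
  p_0/q_0 = 31/1
  p_1/q_1 = 32/1
  p_2/q_2 = 95/3
  p_3/q_3 = 127/4
  p_4/q_4 = 7969/251
  p_5/q_5 = 8096/255
  p_6/q_6 = 24161/761
  p_7/q_7 = 32257/1016
  p_8/q_8 = 2024095/63753
q_7 = 1016 ≤ 2128 < 63753 = q_8, so the answer is 32257/1016.

32257/1016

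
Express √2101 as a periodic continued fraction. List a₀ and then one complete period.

[45; 1, 5, 8, 5, 1, 90]

a₀ = ⌊√2101⌋ = 45.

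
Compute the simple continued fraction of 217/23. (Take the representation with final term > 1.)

217 = 9·23 + 10
23 = 2·10 + 3
10 = 3·3 + 1
3 = 3·1 + 0  (stop)
So 217/23 = [9; 2, 3, 3].

[9; 2, 3, 3]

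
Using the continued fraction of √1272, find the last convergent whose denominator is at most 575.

15229/427

√1272 = [35; 1, 1, 1, 70, …] (period length 4).
Convergents:
  p_0/q_0 = 35/1
  p_1/q_1 = 36/1
  p_2/q_2 = 71/2
  p_3/q_3 = 107/3
  p_4/q_4 = 7561/212
  p_5/q_5 = 7668/215
  p_6/q_6 = 15229/427
  p_7/q_7 = 22897/642
q_6 = 427 ≤ 575 < 642 = q_7, so the answer is 15229/427.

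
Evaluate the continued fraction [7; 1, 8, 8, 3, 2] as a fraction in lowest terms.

4174/529

Fold from the inside: start with 2/1.
  3 + 1/2 = 7/2
  8 + 2/7 = 58/7
  8 + 7/58 = 471/58
  1 + 58/471 = 529/471
  7 + 471/529 = 4174/529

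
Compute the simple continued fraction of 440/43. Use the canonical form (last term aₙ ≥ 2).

440 = 10*43 + 10
43 = 4*10 + 3
10 = 3*3 + 1
3 = 3*1 + 0  (stop)
So 440/43 = [10; 4, 3, 3].

[10; 4, 3, 3]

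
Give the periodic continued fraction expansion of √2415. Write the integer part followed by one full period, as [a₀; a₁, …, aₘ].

[49; 7, 98]

a₀ = ⌊√2415⌋ = 49.
With m₀=0, d₀=1 and mₖ₊₁ = dₖaₖ − mₖ, dₖ₊₁ = (n − mₖ₊₁²)/dₖ, aₖ₊₁ = ⌊(a₀+mₖ₊₁)/dₖ₊₁⌋:
  k=1: m=49, d=14, a=7
  k=2: m=49, d=1, a=98
d=1 and a=2a₀=98 at k=2, so the next step gives (m, d) = (49, 14) again — its k=1 value — and the period has length 2.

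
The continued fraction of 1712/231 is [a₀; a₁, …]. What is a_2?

1712 = 7·231 + 95   →  a_0 = 7
231 = 2·95 + 41   →  a_1 = 2
95 = 2·41 + 13   →  a_2 = 2

2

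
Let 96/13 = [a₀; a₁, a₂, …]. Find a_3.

96 = 7·13 + 5   →  a_0 = 7
13 = 2·5 + 3   →  a_1 = 2
5 = 1·3 + 2   →  a_2 = 1
3 = 1·2 + 1   →  a_3 = 1

1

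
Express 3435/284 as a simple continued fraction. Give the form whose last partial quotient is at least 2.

[12; 10, 1, 1, 13]

3435 = 12*284 + 27
284 = 10*27 + 14
27 = 1*14 + 13
14 = 1*13 + 1
13 = 13*1 + 0  (stop)
So 3435/284 = [12; 10, 1, 1, 13].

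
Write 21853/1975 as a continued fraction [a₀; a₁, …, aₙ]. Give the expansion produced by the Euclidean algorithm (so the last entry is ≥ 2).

[11; 15, 2, 3, 18]

21853 = 11*1975 + 128
1975 = 15*128 + 55
128 = 2*55 + 18
55 = 3*18 + 1
18 = 18*1 + 0  (stop)
So 21853/1975 = [11; 15, 2, 3, 18].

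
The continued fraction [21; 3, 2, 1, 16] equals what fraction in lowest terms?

3557/167

Fold from the inside: start with 16/1.
  1 + 1/16 = 17/16
  2 + 16/17 = 50/17
  3 + 17/50 = 167/50
  21 + 50/167 = 3557/167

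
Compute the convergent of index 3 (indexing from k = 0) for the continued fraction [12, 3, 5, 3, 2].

Using pₖ = aₖpₖ₋₁ + pₖ₋₂, qₖ = aₖqₖ₋₁ + qₖ₋₂ (with p₋₁=1, p₋₂=0, q₋₁=0, q₋₂=1):
  k=0: a=12, p=12, q=1
  k=1: a=3, p=37, q=3
  k=2: a=5, p=197, q=16
  k=3: a=3, p=628, q=51

628/51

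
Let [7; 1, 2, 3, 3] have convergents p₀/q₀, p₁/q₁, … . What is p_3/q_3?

77/10

Using pₖ = aₖpₖ₋₁ + pₖ₋₂, qₖ = aₖqₖ₋₁ + qₖ₋₂ (with p₋₁=1, p₋₂=0, q₋₁=0, q₋₂=1):
  k=0: a=7, p=7, q=1
  k=1: a=1, p=8, q=1
  k=2: a=2, p=23, q=3
  k=3: a=3, p=77, q=10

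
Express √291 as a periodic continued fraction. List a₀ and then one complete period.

a₀ = ⌊√291⌋ = 17.

[17; 17, 34]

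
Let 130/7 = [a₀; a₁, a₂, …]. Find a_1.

130 = 18·7 + 4   →  a_0 = 18
7 = 1·4 + 3   →  a_1 = 1

1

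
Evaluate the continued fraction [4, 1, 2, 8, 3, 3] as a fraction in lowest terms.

1212/259

Fold from the inside: start with 3/1.
  3 + 1/3 = 10/3
  8 + 3/10 = 83/10
  2 + 10/83 = 176/83
  1 + 83/176 = 259/176
  4 + 176/259 = 1212/259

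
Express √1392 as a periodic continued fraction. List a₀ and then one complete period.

a₀ = ⌊√1392⌋ = 37.
With m₀=0, d₀=1 and mₖ₊₁ = dₖaₖ − mₖ, dₖ₊₁ = (n − mₖ₊₁²)/dₖ, aₖ₊₁ = ⌊(a₀+mₖ₊₁)/dₖ₊₁⌋:
  k=1: m=37, d=23, a=3
  k=2: m=32, d=16, a=4
  k=3: m=32, d=23, a=3
  k=4: m=37, d=1, a=74
d=1 and a=2a₀=74 at k=4, so the next step gives (m, d) = (37, 23) again — its k=1 value — and the period has length 4.

[37; 3, 4, 3, 74]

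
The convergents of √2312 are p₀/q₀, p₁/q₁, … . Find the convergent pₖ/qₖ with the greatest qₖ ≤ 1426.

√2312 = [48; 12, 96, …] (period length 2).
Convergents:
  p_0/q_0 = 48/1
  p_1/q_1 = 577/12
  p_2/q_2 = 55440/1153
  p_3/q_3 = 665857/13848
q_2 = 1153 ≤ 1426 < 13848 = q_3, so the answer is 55440/1153.

55440/1153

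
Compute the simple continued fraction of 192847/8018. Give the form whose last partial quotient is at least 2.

[24; 19, 3, 8, 3, 5]

192847 = 24·8018 + 415
8018 = 19·415 + 133
415 = 3·133 + 16
133 = 8·16 + 5
16 = 3·5 + 1
5 = 5·1 + 0  (stop)
So 192847/8018 = [24; 19, 3, 8, 3, 5].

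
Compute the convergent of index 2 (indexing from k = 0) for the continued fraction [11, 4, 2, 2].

Using pₖ = aₖpₖ₋₁ + pₖ₋₂, qₖ = aₖqₖ₋₁ + qₖ₋₂ (with p₋₁=1, p₋₂=0, q₋₁=0, q₋₂=1):
  k=0: a=11, p=11, q=1
  k=1: a=4, p=45, q=4
  k=2: a=2, p=101, q=9

101/9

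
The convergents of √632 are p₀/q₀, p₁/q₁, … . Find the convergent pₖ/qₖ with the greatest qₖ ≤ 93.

√632 = [25; 7, 6, 7, 50, …] (period length 4).
Convergents:
  p_0/q_0 = 25/1
  p_1/q_1 = 176/7
  p_2/q_2 = 1081/43
  p_3/q_3 = 7743/308
q_2 = 43 ≤ 93 < 308 = q_3, so the answer is 1081/43.

1081/43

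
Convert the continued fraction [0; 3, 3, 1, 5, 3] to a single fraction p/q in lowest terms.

73/238

Fold from the inside: start with 3/1.
  5 + 1/3 = 16/3
  1 + 3/16 = 19/16
  3 + 16/19 = 73/19
  3 + 19/73 = 238/73
  0 + 73/238 = 73/238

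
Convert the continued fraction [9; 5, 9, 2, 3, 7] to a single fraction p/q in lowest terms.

Using pₖ = aₖpₖ₋₁ + pₖ₋₂ and qₖ = aₖqₖ₋₁ + qₖ₋₂:
  k=0: a=9, p=9, q=1
  k=1: a=5, p=46, q=5
  k=2: a=9, p=423, q=46
  k=3: a=2, p=892, q=97
  k=4: a=3, p=3099, q=337
  k=5: a=7, p=22585, q=2456

22585/2456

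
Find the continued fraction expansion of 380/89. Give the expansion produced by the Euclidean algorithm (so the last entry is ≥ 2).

[4; 3, 1, 2, 2, 3]

380 = 4*89 + 24
89 = 3*24 + 17
24 = 1*17 + 7
17 = 2*7 + 3
7 = 2*3 + 1
3 = 3*1 + 0  (stop)
So 380/89 = [4; 3, 1, 2, 2, 3].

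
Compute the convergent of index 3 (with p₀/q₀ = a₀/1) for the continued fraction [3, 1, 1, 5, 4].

39/11

Using pₖ = aₖpₖ₋₁ + pₖ₋₂, qₖ = aₖqₖ₋₁ + qₖ₋₂ (with p₋₁=1, p₋₂=0, q₋₁=0, q₋₂=1):
  k=0: a=3, p=3, q=1
  k=1: a=1, p=4, q=1
  k=2: a=1, p=7, q=2
  k=3: a=5, p=39, q=11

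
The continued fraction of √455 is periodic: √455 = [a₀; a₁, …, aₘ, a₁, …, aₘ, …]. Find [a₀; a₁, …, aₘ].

[21; 3, 42]

a₀ = ⌊√455⌋ = 21.
With m₀=0, d₀=1 and mₖ₊₁ = dₖaₖ − mₖ, dₖ₊₁ = (n − mₖ₊₁²)/dₖ, aₖ₊₁ = ⌊(a₀+mₖ₊₁)/dₖ₊₁⌋:
  k=1: m=21, d=14, a=3
  k=2: m=21, d=1, a=42
d=1 and a=2a₀=42 at k=2, so the next step gives (m, d) = (21, 14) again — its k=1 value — and the period has length 2.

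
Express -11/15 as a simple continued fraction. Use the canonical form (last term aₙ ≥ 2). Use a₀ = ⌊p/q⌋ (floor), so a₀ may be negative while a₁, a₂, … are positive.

-11 = -1×15 + 4
15 = 3×4 + 3
4 = 1×3 + 1
3 = 3×1 + 0  (stop)
So -11/15 = [-1; 3, 1, 3].

[-1; 3, 1, 3]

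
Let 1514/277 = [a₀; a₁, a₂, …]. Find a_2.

6

1514 = 5·277 + 129   →  a_0 = 5
277 = 2·129 + 19   →  a_1 = 2
129 = 6·19 + 15   →  a_2 = 6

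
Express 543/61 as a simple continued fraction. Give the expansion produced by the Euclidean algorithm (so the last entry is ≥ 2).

543 = 8×61 + 55
61 = 1×55 + 6
55 = 9×6 + 1
6 = 6×1 + 0  (stop)
So 543/61 = [8; 1, 9, 6].

[8; 1, 9, 6]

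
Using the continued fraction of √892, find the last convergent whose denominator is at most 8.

209/7

√892 = [29; 1, 6, 2, 14, 2, 6, 1, 58, …] (period length 8).
Convergents:
  p_0/q_0 = 29/1
  p_1/q_1 = 30/1
  p_2/q_2 = 209/7
  p_3/q_3 = 448/15
q_2 = 7 ≤ 8 < 15 = q_3, so the answer is 209/7.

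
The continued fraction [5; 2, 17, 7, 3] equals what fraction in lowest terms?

Fold from the inside: start with 3/1.
  7 + 1/3 = 22/3
  17 + 3/22 = 377/22
  2 + 22/377 = 776/377
  5 + 377/776 = 4257/776

4257/776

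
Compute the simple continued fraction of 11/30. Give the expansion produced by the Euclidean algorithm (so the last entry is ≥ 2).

11 = 0×30 + 11
30 = 2×11 + 8
11 = 1×8 + 3
8 = 2×3 + 2
3 = 1×2 + 1
2 = 2×1 + 0  (stop)
So 11/30 = [0; 2, 1, 2, 1, 2].

[0; 2, 1, 2, 1, 2]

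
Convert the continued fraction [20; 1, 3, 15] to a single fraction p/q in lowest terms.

Fold from the inside: start with 15/1.
  3 + 1/15 = 46/15
  1 + 15/46 = 61/46
  20 + 46/61 = 1266/61

1266/61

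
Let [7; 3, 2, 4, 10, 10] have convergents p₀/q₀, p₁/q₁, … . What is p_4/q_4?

2311/317

Using pₖ = aₖpₖ₋₁ + pₖ₋₂, qₖ = aₖqₖ₋₁ + qₖ₋₂ (with p₋₁=1, p₋₂=0, q₋₁=0, q₋₂=1):
  k=0: a=7, p=7, q=1
  k=1: a=3, p=22, q=3
  k=2: a=2, p=51, q=7
  k=3: a=4, p=226, q=31
  k=4: a=10, p=2311, q=317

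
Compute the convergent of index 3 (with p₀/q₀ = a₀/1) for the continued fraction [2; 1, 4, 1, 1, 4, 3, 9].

Using pₖ = aₖpₖ₋₁ + pₖ₋₂, qₖ = aₖqₖ₋₁ + qₖ₋₂ (with p₋₁=1, p₋₂=0, q₋₁=0, q₋₂=1):
  k=0: a=2, p=2, q=1
  k=1: a=1, p=3, q=1
  k=2: a=4, p=14, q=5
  k=3: a=1, p=17, q=6

17/6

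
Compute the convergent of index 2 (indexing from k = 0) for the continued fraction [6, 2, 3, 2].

Using pₖ = aₖpₖ₋₁ + pₖ₋₂, qₖ = aₖqₖ₋₁ + qₖ₋₂ (with p₋₁=1, p₋₂=0, q₋₁=0, q₋₂=1):
  k=0: a=6, p=6, q=1
  k=1: a=2, p=13, q=2
  k=2: a=3, p=45, q=7

45/7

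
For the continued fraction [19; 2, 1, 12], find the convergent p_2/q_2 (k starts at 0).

Using pₖ = aₖpₖ₋₁ + pₖ₋₂, qₖ = aₖqₖ₋₁ + qₖ₋₂ (with p₋₁=1, p₋₂=0, q₋₁=0, q₋₂=1):
  k=0: a=19, p=19, q=1
  k=1: a=2, p=39, q=2
  k=2: a=1, p=58, q=3

58/3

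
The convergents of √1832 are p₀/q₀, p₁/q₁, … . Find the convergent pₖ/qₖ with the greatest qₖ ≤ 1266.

22899/535

√1832 = [42; 1, 4, 21, 4, 1, 84, …] (period length 6).
Convergents:
  p_0/q_0 = 42/1
  p_1/q_1 = 43/1
  p_2/q_2 = 214/5
  p_3/q_3 = 4537/106
  p_4/q_4 = 18362/429
  p_5/q_5 = 22899/535
  p_6/q_6 = 1941878/45369
q_5 = 535 ≤ 1266 < 45369 = q_6, so the answer is 22899/535.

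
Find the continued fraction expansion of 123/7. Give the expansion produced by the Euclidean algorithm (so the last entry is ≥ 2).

123 = 17*7 + 4
7 = 1*4 + 3
4 = 1*3 + 1
3 = 3*1 + 0  (stop)
So 123/7 = [17; 1, 1, 3].

[17; 1, 1, 3]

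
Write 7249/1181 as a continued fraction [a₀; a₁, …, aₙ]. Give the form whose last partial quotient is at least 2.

7249 = 6×1181 + 163
1181 = 7×163 + 40
163 = 4×40 + 3
40 = 13×3 + 1
3 = 3×1 + 0  (stop)
So 7249/1181 = [6; 7, 4, 13, 3].

[6; 7, 4, 13, 3]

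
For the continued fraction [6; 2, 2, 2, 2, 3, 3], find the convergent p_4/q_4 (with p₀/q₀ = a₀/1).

Using pₖ = aₖpₖ₋₁ + pₖ₋₂, qₖ = aₖqₖ₋₁ + qₖ₋₂ (with p₋₁=1, p₋₂=0, q₋₁=0, q₋₂=1):
  k=0: a=6, p=6, q=1
  k=1: a=2, p=13, q=2
  k=2: a=2, p=32, q=5
  k=3: a=2, p=77, q=12
  k=4: a=2, p=186, q=29

186/29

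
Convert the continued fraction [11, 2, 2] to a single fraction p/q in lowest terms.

57/5

Using pₖ = aₖpₖ₋₁ + pₖ₋₂ and qₖ = aₖqₖ₋₁ + qₖ₋₂:
  k=0: a=11, p=11, q=1
  k=1: a=2, p=23, q=2
  k=2: a=2, p=57, q=5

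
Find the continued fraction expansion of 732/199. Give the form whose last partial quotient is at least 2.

[3; 1, 2, 9, 7]

732 = 3*199 + 135
199 = 1*135 + 64
135 = 2*64 + 7
64 = 9*7 + 1
7 = 7*1 + 0  (stop)
So 732/199 = [3; 1, 2, 9, 7].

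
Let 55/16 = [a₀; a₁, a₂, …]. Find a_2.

3

55 = 3·16 + 7   →  a_0 = 3
16 = 2·7 + 2   →  a_1 = 2
7 = 3·2 + 1   →  a_2 = 3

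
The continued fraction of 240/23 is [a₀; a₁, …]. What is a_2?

240 = 10·23 + 10   →  a_0 = 10
23 = 2·10 + 3   →  a_1 = 2
10 = 3·3 + 1   →  a_2 = 3

3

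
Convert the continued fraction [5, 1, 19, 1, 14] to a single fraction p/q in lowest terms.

Fold from the inside: start with 14/1.
  1 + 1/14 = 15/14
  19 + 14/15 = 299/15
  1 + 15/299 = 314/299
  5 + 299/314 = 1869/314

1869/314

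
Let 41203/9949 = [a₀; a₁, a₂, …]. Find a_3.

14

41203 = 4·9949 + 1407   →  a_0 = 4
9949 = 7·1407 + 100   →  a_1 = 7
1407 = 14·100 + 7   →  a_2 = 14
100 = 14·7 + 2   →  a_3 = 14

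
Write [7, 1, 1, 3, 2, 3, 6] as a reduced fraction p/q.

Fold from the inside: start with 6/1.
  3 + 1/6 = 19/6
  2 + 6/19 = 44/19
  3 + 19/44 = 151/44
  1 + 44/151 = 195/151
  1 + 151/195 = 346/195
  7 + 195/346 = 2617/346

2617/346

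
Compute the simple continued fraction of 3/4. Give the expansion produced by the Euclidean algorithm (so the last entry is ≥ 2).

[0; 1, 3]

3 = 0·4 + 3
4 = 1·3 + 1
3 = 3·1 + 0  (stop)
So 3/4 = [0; 1, 3].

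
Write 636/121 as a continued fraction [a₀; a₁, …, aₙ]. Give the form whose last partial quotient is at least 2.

[5; 3, 1, 9, 3]

636 = 5·121 + 31
121 = 3·31 + 28
31 = 1·28 + 3
28 = 9·3 + 1
3 = 3·1 + 0  (stop)
So 636/121 = [5; 3, 1, 9, 3].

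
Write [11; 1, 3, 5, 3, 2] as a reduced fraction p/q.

Fold from the inside: start with 2/1.
  3 + 1/2 = 7/2
  5 + 2/7 = 37/7
  3 + 7/37 = 118/37
  1 + 37/118 = 155/118
  11 + 118/155 = 1823/155

1823/155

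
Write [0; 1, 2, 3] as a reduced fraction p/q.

7/10

Fold from the inside: start with 3/1.
  2 + 1/3 = 7/3
  1 + 3/7 = 10/7
  0 + 7/10 = 7/10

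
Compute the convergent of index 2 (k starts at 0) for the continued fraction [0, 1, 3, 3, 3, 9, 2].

Using pₖ = aₖpₖ₋₁ + pₖ₋₂, qₖ = aₖqₖ₋₁ + qₖ₋₂ (with p₋₁=1, p₋₂=0, q₋₁=0, q₋₂=1):
  k=0: a=0, p=0, q=1
  k=1: a=1, p=1, q=1
  k=2: a=3, p=3, q=4

3/4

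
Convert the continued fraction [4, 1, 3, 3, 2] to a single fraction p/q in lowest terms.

Fold from the inside: start with 2/1.
  3 + 1/2 = 7/2
  3 + 2/7 = 23/7
  1 + 7/23 = 30/23
  4 + 23/30 = 143/30

143/30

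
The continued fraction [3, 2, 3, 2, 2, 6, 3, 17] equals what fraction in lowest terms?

Using pₖ = aₖpₖ₋₁ + pₖ₋₂ and qₖ = aₖqₖ₋₁ + qₖ₋₂:
  k=0: a=3, p=3, q=1
  k=1: a=2, p=7, q=2
  k=2: a=3, p=24, q=7
  k=3: a=2, p=55, q=16
  k=4: a=2, p=134, q=39
  k=5: a=6, p=859, q=250
  k=6: a=3, p=2711, q=789
  k=7: a=17, p=46946, q=13663

46946/13663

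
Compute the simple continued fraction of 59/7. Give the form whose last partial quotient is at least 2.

59 = 8*7 + 3
7 = 2*3 + 1
3 = 3*1 + 0  (stop)
So 59/7 = [8; 2, 3].

[8; 2, 3]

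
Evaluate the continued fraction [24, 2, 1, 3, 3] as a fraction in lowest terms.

Using pₖ = aₖpₖ₋₁ + pₖ₋₂ and qₖ = aₖqₖ₋₁ + qₖ₋₂:
  k=0: a=24, p=24, q=1
  k=1: a=2, p=49, q=2
  k=2: a=1, p=73, q=3
  k=3: a=3, p=268, q=11
  k=4: a=3, p=877, q=36

877/36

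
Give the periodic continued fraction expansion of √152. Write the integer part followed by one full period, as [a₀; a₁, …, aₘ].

[12; 3, 24]

a₀ = ⌊√152⌋ = 12.
With m₀=0, d₀=1 and mₖ₊₁ = dₖaₖ − mₖ, dₖ₊₁ = (n − mₖ₊₁²)/dₖ, aₖ₊₁ = ⌊(a₀+mₖ₊₁)/dₖ₊₁⌋:
  k=1: m=12, d=8, a=3
  k=2: m=12, d=1, a=24
d=1 and a=2a₀=24 at k=2, so the next step gives (m, d) = (12, 8) again — its k=1 value — and the period has length 2.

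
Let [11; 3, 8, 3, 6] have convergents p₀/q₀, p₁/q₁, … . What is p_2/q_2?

Using pₖ = aₖpₖ₋₁ + pₖ₋₂, qₖ = aₖqₖ₋₁ + qₖ₋₂ (with p₋₁=1, p₋₂=0, q₋₁=0, q₋₂=1):
  k=0: a=11, p=11, q=1
  k=1: a=3, p=34, q=3
  k=2: a=8, p=283, q=25

283/25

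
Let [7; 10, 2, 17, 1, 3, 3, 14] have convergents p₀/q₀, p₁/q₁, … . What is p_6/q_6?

Using pₖ = aₖpₖ₋₁ + pₖ₋₂, qₖ = aₖqₖ₋₁ + qₖ₋₂ (with p₋₁=1, p₋₂=0, q₋₁=0, q₋₂=1):
  k=0: a=7, p=7, q=1
  k=1: a=10, p=71, q=10
  k=2: a=2, p=149, q=21
  k=3: a=17, p=2604, q=367
  k=4: a=1, p=2753, q=388
  k=5: a=3, p=10863, q=1531
  k=6: a=3, p=35342, q=4981

35342/4981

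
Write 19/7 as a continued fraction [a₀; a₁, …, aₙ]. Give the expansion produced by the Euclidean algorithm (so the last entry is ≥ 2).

[2; 1, 2, 2]

19 = 2*7 + 5
7 = 1*5 + 2
5 = 2*2 + 1
2 = 2*1 + 0  (stop)
So 19/7 = [2; 1, 2, 2].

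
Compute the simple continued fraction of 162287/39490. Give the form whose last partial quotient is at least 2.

162287 = 4*39490 + 4327
39490 = 9*4327 + 547
4327 = 7*547 + 498
547 = 1*498 + 49
498 = 10*49 + 8
49 = 6*8 + 1
8 = 8*1 + 0  (stop)
So 162287/39490 = [4; 9, 7, 1, 10, 6, 8].

[4; 9, 7, 1, 10, 6, 8]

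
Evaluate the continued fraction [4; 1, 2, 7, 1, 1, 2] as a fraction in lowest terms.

Fold from the inside: start with 2/1.
  1 + 1/2 = 3/2
  1 + 2/3 = 5/3
  7 + 3/5 = 38/5
  2 + 5/38 = 81/38
  1 + 38/81 = 119/81
  4 + 81/119 = 557/119

557/119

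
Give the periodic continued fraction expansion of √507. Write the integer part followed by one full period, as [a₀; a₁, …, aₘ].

a₀ = ⌊√507⌋ = 22.
With m₀=0, d₀=1 and mₖ₊₁ = dₖaₖ − mₖ, dₖ₊₁ = (n − mₖ₊₁²)/dₖ, aₖ₊₁ = ⌊(a₀+mₖ₊₁)/dₖ₊₁⌋:
  k=1: m=22, d=23, a=1
  k=2: m=1, d=22, a=1
  k=3: m=21, d=3, a=14
  k=4: m=21, d=22, a=1
  k=5: m=1, d=23, a=1
  k=6: m=22, d=1, a=44
d=1 and a=2a₀=44 at k=6, so the next step gives (m, d) = (22, 23) again — its k=1 value — and the period has length 6.

[22; 1, 1, 14, 1, 1, 44]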